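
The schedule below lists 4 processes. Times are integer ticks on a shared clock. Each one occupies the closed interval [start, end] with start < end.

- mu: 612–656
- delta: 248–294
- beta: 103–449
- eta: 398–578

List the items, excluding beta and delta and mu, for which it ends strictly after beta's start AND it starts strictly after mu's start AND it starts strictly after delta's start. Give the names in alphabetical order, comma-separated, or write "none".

none

Conditions: its end is strictly after beta's start (X.end > 103) AND its start is strictly after mu's start (X.start > 612) AND its start is strictly after delta's start (X.start > 248).
eta: end 578 > 103? ✓; start 398 > 612? ✗; start 398 > 248? ✓ → no.
Result: none.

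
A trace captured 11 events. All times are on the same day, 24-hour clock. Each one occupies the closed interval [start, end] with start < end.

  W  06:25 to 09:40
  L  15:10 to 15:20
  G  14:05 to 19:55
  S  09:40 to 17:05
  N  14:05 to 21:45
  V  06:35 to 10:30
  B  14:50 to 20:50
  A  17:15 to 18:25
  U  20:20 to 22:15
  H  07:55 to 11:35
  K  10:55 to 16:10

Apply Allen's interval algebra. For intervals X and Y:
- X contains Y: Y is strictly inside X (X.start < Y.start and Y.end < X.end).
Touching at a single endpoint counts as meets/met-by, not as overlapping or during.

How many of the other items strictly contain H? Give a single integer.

Target H = [07:55, 11:35].
A [17:15, 18:25] → after → no.
B [14:50, 20:50] → after → no.
G [14:05, 19:55] → after → no.
K [10:55, 16:10] → overlapped-by → no.
L [15:10, 15:20] → after → no.
N [14:05, 21:45] → after → no.
S [09:40, 17:05] → overlapped-by → no.
U [20:20, 22:15] → after → no.
V [06:35, 10:30] → overlaps → no.
W [06:25, 09:40] → overlaps → no.
Total: 0.

0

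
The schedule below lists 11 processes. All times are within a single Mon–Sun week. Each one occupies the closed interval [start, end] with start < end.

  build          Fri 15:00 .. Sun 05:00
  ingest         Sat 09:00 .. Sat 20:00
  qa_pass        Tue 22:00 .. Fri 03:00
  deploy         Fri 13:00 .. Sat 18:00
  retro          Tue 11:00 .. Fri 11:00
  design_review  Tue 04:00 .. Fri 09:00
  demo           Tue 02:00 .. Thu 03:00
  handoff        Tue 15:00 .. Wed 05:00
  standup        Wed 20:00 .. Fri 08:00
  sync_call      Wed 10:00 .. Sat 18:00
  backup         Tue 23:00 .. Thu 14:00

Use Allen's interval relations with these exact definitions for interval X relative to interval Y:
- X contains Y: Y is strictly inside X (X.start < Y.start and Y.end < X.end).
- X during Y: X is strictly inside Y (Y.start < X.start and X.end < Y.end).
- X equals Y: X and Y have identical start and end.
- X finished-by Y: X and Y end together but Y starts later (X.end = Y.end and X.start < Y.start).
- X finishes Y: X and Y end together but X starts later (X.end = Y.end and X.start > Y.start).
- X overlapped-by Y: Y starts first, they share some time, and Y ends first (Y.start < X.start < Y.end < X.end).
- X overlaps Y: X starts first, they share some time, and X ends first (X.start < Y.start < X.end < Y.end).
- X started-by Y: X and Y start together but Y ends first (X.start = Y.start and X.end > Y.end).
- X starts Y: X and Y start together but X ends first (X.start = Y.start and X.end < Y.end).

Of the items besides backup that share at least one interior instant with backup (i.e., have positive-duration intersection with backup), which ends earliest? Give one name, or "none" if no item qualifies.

Target backup = [Tue 23:00, Thu 14:00].
build [Fri 15:00, Sun 05:00] → after → excluded.
demo [Tue 02:00, Thu 03:00] → overlaps → candidate.
deploy [Fri 13:00, Sat 18:00] → after → excluded.
design_review [Tue 04:00, Fri 09:00] → contains → candidate.
handoff [Tue 15:00, Wed 05:00] → overlaps → candidate.
ingest [Sat 09:00, Sat 20:00] → after → excluded.
qa_pass [Tue 22:00, Fri 03:00] → contains → candidate.
retro [Tue 11:00, Fri 11:00] → contains → candidate.
standup [Wed 20:00, Fri 08:00] → overlapped-by → candidate.
sync_call [Wed 10:00, Sat 18:00] → overlapped-by → candidate.
Among candidates, earliest end is Wed 05:00 → handoff.

handoff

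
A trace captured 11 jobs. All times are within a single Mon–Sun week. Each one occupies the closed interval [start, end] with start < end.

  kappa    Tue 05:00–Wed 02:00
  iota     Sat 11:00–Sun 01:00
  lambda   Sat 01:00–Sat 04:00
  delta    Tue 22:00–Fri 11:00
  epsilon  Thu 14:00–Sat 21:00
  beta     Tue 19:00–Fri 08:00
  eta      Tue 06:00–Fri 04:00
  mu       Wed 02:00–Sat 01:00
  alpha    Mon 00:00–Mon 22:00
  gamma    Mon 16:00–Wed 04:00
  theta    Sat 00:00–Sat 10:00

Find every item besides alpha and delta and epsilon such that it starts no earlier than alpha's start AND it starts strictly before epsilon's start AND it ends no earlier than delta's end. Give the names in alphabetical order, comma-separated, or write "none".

Conditions: its start is no earlier than alpha's start (X.start >= Mon 00:00) AND its start is strictly before epsilon's start (X.start < Thu 14:00) AND its end is no earlier than delta's end (X.end >= Fri 11:00).
beta: start Tue 19:00 >= Mon 00:00? ✓; start Tue 19:00 < Thu 14:00? ✓; end Fri 08:00 >= Fri 11:00? ✗ → no.
eta: start Tue 06:00 >= Mon 00:00? ✓; start Tue 06:00 < Thu 14:00? ✓; end Fri 04:00 >= Fri 11:00? ✗ → no.
gamma: start Mon 16:00 >= Mon 00:00? ✓; start Mon 16:00 < Thu 14:00? ✓; end Wed 04:00 >= Fri 11:00? ✗ → no.
iota: start Sat 11:00 >= Mon 00:00? ✓; start Sat 11:00 < Thu 14:00? ✗; end Sun 01:00 >= Fri 11:00? ✓ → no.
kappa: start Tue 05:00 >= Mon 00:00? ✓; start Tue 05:00 < Thu 14:00? ✓; end Wed 02:00 >= Fri 11:00? ✗ → no.
lambda: start Sat 01:00 >= Mon 00:00? ✓; start Sat 01:00 < Thu 14:00? ✗; end Sat 04:00 >= Fri 11:00? ✓ → no.
mu: start Wed 02:00 >= Mon 00:00? ✓; start Wed 02:00 < Thu 14:00? ✓; end Sat 01:00 >= Fri 11:00? ✓ → yes.
theta: start Sat 00:00 >= Mon 00:00? ✓; start Sat 00:00 < Thu 14:00? ✗; end Sat 10:00 >= Fri 11:00? ✓ → no.
Result: mu.

mu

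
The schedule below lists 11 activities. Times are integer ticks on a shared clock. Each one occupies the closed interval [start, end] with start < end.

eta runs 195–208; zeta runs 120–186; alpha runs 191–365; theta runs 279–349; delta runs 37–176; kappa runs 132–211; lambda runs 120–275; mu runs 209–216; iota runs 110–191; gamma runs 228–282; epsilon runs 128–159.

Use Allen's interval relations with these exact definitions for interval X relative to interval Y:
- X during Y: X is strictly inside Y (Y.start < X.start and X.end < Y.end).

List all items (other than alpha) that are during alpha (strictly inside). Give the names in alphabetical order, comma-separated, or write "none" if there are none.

Target alpha = [191, 365].
delta [37, 176] → before → no.
epsilon [128, 159] → before → no.
eta [195, 208] → during → yes.
gamma [228, 282] → during → yes.
iota [110, 191] → meets → no.
kappa [132, 211] → overlaps → no.
lambda [120, 275] → overlaps → no.
mu [209, 216] → during → yes.
theta [279, 349] → during → yes.
zeta [120, 186] → before → no.
Result: eta, gamma, mu, theta.

eta, gamma, mu, theta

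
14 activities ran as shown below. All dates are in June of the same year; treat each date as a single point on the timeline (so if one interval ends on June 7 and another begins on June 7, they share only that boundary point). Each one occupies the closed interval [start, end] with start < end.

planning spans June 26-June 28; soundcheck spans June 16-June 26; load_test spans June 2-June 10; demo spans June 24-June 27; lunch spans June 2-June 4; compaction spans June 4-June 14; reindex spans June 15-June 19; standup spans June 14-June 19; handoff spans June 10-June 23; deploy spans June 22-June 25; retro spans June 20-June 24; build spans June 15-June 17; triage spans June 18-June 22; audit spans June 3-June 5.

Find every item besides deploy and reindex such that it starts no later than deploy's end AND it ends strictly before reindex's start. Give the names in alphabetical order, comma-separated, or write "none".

audit, compaction, load_test, lunch

Conditions: its start is no later than deploy's end (X.start <= June 25) AND its end is strictly before reindex's start (X.end < June 15).
audit: start June 3 <= June 25? ✓; end June 5 < June 15? ✓ → yes.
build: start June 15 <= June 25? ✓; end June 17 < June 15? ✗ → no.
compaction: start June 4 <= June 25? ✓; end June 14 < June 15? ✓ → yes.
demo: start June 24 <= June 25? ✓; end June 27 < June 15? ✗ → no.
handoff: start June 10 <= June 25? ✓; end June 23 < June 15? ✗ → no.
load_test: start June 2 <= June 25? ✓; end June 10 < June 15? ✓ → yes.
lunch: start June 2 <= June 25? ✓; end June 4 < June 15? ✓ → yes.
planning: start June 26 <= June 25? ✗; end June 28 < June 15? ✗ → no.
retro: start June 20 <= June 25? ✓; end June 24 < June 15? ✗ → no.
soundcheck: start June 16 <= June 25? ✓; end June 26 < June 15? ✗ → no.
standup: start June 14 <= June 25? ✓; end June 19 < June 15? ✗ → no.
triage: start June 18 <= June 25? ✓; end June 22 < June 15? ✗ → no.
Result: audit, compaction, load_test, lunch.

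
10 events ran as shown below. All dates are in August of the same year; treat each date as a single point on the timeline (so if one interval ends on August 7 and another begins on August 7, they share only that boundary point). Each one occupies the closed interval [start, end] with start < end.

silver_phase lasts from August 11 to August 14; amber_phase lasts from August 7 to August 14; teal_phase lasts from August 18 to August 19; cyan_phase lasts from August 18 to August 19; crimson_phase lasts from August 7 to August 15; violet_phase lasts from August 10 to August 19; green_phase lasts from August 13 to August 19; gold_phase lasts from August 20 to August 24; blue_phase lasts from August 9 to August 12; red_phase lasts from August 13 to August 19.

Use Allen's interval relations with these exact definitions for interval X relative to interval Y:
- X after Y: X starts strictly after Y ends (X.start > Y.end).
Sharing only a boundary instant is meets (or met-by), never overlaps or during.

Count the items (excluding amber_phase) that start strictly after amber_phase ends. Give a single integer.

Target amber_phase = [August 7, August 14].
blue_phase [August 9, August 12] → during → no.
crimson_phase [August 7, August 15] → started-by → no.
cyan_phase [August 18, August 19] → after → counts.
gold_phase [August 20, August 24] → after → counts.
green_phase [August 13, August 19] → overlapped-by → no.
red_phase [August 13, August 19] → overlapped-by → no.
silver_phase [August 11, August 14] → finishes → no.
teal_phase [August 18, August 19] → after → counts.
violet_phase [August 10, August 19] → overlapped-by → no.
Total: 3.

3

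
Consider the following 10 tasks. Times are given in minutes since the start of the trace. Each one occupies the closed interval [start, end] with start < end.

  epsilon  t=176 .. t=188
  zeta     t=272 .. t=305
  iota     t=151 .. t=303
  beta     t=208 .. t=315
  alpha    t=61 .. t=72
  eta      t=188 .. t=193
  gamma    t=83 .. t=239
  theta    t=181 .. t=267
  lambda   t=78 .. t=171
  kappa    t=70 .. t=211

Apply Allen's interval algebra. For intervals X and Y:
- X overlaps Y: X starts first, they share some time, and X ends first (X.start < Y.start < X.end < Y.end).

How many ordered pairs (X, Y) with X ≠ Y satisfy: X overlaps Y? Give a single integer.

14

Checking all 90 ordered pairs for relation 'overlaps'; matching pairs in alphabetical order:
(alpha, kappa): alpha overlaps kappa ✓
(epsilon, theta): epsilon overlaps theta ✓
(gamma, beta): gamma overlaps beta ✓
(gamma, iota): gamma overlaps iota ✓
(gamma, theta): gamma overlaps theta ✓
(iota, beta): iota overlaps beta ✓
(iota, zeta): iota overlaps zeta ✓
(kappa, beta): kappa overlaps beta ✓
(kappa, gamma): kappa overlaps gamma ✓
(kappa, iota): kappa overlaps iota ✓
(kappa, theta): kappa overlaps theta ✓
(lambda, gamma): lambda overlaps gamma ✓
(lambda, iota): lambda overlaps iota ✓
(theta, beta): theta overlaps beta ✓
Count: 14.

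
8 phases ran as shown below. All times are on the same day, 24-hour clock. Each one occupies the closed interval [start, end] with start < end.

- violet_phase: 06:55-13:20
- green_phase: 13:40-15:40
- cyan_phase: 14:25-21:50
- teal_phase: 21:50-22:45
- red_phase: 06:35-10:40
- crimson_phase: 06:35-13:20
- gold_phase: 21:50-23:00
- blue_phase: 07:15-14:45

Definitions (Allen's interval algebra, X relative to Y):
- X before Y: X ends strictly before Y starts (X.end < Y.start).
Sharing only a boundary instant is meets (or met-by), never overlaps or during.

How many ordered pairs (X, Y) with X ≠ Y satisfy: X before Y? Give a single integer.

Checking all 56 ordered pairs for relation 'before'; matching pairs in alphabetical order:
(blue_phase, gold_phase): blue_phase before gold_phase ✓
(blue_phase, teal_phase): blue_phase before teal_phase ✓
(crimson_phase, cyan_phase): crimson_phase before cyan_phase ✓
(crimson_phase, gold_phase): crimson_phase before gold_phase ✓
(crimson_phase, green_phase): crimson_phase before green_phase ✓
(crimson_phase, teal_phase): crimson_phase before teal_phase ✓
(green_phase, gold_phase): green_phase before gold_phase ✓
(green_phase, teal_phase): green_phase before teal_phase ✓
(red_phase, cyan_phase): red_phase before cyan_phase ✓
(red_phase, gold_phase): red_phase before gold_phase ✓
(red_phase, green_phase): red_phase before green_phase ✓
(red_phase, teal_phase): red_phase before teal_phase ✓
(violet_phase, cyan_phase): violet_phase before cyan_phase ✓
(violet_phase, gold_phase): violet_phase before gold_phase ✓
(violet_phase, green_phase): violet_phase before green_phase ✓
(violet_phase, teal_phase): violet_phase before teal_phase ✓
Count: 16.

16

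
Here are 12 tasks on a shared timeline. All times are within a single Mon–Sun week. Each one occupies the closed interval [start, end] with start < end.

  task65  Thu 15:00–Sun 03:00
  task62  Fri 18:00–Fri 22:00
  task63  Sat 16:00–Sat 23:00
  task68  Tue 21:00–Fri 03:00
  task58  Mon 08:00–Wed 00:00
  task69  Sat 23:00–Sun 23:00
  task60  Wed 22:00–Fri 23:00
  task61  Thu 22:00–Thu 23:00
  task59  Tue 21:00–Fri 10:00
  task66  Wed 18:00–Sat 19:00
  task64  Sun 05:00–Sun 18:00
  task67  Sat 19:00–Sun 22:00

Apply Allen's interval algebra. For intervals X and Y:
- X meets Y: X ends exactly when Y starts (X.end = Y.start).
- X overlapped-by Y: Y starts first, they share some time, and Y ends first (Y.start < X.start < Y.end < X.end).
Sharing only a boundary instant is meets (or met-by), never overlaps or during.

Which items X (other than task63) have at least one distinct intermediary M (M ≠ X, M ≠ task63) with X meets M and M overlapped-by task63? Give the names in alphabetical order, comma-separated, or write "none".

Target task63 = [Sat 16:00, Sat 23:00].
Intermediaries M with M overlapped-by task63: task67.
Via task67 — items with X meets task67: task66.
Union: task66.

task66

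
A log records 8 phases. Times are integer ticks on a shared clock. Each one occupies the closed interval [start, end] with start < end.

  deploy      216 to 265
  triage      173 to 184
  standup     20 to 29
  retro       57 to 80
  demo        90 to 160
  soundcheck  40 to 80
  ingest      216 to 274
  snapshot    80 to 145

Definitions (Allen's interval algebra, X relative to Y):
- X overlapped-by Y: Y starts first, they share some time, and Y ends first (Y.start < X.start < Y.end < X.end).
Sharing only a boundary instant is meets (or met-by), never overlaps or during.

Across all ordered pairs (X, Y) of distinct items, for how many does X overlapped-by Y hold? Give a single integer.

1

Checking all 56 ordered pairs for relation 'overlapped-by'; matching pairs in alphabetical order:
(demo, snapshot): demo overlapped-by snapshot ✓
Count: 1.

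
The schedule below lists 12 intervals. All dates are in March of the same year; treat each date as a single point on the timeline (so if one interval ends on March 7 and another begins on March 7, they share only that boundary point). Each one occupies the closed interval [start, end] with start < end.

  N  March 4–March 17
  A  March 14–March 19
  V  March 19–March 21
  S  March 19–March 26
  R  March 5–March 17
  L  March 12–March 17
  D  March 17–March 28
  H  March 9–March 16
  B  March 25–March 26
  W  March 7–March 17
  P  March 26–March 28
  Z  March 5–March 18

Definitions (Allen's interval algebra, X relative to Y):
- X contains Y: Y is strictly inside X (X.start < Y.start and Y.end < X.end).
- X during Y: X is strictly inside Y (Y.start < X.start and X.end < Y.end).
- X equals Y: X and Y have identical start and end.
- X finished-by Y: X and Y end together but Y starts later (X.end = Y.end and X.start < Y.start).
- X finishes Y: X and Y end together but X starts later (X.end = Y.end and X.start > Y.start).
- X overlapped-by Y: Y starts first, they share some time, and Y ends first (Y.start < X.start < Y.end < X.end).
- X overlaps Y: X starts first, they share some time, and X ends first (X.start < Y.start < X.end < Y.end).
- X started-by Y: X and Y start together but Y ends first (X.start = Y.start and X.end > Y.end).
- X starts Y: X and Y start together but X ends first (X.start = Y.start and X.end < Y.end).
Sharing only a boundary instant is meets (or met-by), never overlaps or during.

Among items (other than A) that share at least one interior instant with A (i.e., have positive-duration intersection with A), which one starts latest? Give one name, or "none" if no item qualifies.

D

Target A = [March 14, March 19].
B [March 25, March 26] → after → excluded.
D [March 17, March 28] → overlapped-by → candidate.
H [March 9, March 16] → overlaps → candidate.
L [March 12, March 17] → overlaps → candidate.
N [March 4, March 17] → overlaps → candidate.
P [March 26, March 28] → after → excluded.
R [March 5, March 17] → overlaps → candidate.
S [March 19, March 26] → met-by → excluded.
V [March 19, March 21] → met-by → excluded.
W [March 7, March 17] → overlaps → candidate.
Z [March 5, March 18] → overlaps → candidate.
Among candidates, latest start is March 17 → D.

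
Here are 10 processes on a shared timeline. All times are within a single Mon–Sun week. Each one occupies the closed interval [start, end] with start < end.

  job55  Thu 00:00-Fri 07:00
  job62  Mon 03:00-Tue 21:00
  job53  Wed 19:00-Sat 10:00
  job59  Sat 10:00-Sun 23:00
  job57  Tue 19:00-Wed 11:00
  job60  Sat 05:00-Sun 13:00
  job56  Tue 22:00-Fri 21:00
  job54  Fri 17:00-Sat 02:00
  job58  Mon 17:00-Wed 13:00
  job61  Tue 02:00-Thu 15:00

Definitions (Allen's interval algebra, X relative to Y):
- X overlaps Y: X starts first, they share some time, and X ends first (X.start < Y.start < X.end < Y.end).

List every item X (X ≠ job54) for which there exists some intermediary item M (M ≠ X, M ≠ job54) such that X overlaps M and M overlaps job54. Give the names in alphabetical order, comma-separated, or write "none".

job57, job58, job61

Target job54 = [Fri 17:00, Sat 02:00].
Intermediaries M with M overlaps job54: job56.
Via job56 — items with X overlaps job56: job57, job58, job61.
Union: job57, job58, job61.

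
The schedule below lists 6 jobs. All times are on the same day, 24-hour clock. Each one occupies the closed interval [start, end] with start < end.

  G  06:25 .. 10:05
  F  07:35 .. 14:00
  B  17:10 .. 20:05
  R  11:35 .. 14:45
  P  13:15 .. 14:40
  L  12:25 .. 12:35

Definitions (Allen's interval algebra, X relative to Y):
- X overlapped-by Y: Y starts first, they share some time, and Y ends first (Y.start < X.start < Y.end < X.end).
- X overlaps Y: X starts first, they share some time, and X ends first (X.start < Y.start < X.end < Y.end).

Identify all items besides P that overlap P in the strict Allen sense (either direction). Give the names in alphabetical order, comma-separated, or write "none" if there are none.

F

Target P = [13:15, 14:40].
B [17:10, 20:05] → after → no.
F [07:35, 14:00] → overlaps → yes.
G [06:25, 10:05] → before → no.
L [12:25, 12:35] → before → no.
R [11:35, 14:45] → contains → no.
Result: F.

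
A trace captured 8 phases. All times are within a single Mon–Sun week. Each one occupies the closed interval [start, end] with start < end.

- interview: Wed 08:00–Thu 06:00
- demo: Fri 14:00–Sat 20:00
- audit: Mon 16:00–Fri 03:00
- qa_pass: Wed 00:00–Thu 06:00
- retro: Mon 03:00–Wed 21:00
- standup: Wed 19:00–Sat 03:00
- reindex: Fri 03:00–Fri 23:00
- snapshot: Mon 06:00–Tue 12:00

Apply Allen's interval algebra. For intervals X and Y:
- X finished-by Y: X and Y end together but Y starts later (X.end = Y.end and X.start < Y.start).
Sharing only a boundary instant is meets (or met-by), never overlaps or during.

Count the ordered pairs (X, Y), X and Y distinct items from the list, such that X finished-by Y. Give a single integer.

Checking all 56 ordered pairs for relation 'finished-by'; matching pairs in alphabetical order:
(qa_pass, interview): qa_pass finished-by interview ✓
Count: 1.

1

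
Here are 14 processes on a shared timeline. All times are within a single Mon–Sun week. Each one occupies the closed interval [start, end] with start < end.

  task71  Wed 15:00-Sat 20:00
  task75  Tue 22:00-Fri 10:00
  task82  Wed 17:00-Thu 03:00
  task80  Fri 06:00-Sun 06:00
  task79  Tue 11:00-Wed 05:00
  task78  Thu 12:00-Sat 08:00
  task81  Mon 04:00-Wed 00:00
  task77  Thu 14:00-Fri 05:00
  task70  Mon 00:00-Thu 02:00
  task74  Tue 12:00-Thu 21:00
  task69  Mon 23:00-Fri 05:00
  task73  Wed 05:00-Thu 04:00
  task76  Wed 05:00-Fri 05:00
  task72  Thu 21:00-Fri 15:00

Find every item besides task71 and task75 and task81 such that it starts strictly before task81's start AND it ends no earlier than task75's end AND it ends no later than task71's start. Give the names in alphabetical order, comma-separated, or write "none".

Conditions: its start is strictly before task81's start (X.start < Mon 04:00) AND its end is no earlier than task75's end (X.end >= Fri 10:00) AND its end is no later than task71's start (X.end <= Wed 15:00).
task69: start Mon 23:00 < Mon 04:00? ✗; end Fri 05:00 >= Fri 10:00? ✗; end Fri 05:00 <= Wed 15:00? ✗ → no.
task70: start Mon 00:00 < Mon 04:00? ✓; end Thu 02:00 >= Fri 10:00? ✗; end Thu 02:00 <= Wed 15:00? ✗ → no.
task72: start Thu 21:00 < Mon 04:00? ✗; end Fri 15:00 >= Fri 10:00? ✓; end Fri 15:00 <= Wed 15:00? ✗ → no.
task73: start Wed 05:00 < Mon 04:00? ✗; end Thu 04:00 >= Fri 10:00? ✗; end Thu 04:00 <= Wed 15:00? ✗ → no.
task74: start Tue 12:00 < Mon 04:00? ✗; end Thu 21:00 >= Fri 10:00? ✗; end Thu 21:00 <= Wed 15:00? ✗ → no.
task76: start Wed 05:00 < Mon 04:00? ✗; end Fri 05:00 >= Fri 10:00? ✗; end Fri 05:00 <= Wed 15:00? ✗ → no.
task77: start Thu 14:00 < Mon 04:00? ✗; end Fri 05:00 >= Fri 10:00? ✗; end Fri 05:00 <= Wed 15:00? ✗ → no.
task78: start Thu 12:00 < Mon 04:00? ✗; end Sat 08:00 >= Fri 10:00? ✓; end Sat 08:00 <= Wed 15:00? ✗ → no.
task79: start Tue 11:00 < Mon 04:00? ✗; end Wed 05:00 >= Fri 10:00? ✗; end Wed 05:00 <= Wed 15:00? ✓ → no.
task80: start Fri 06:00 < Mon 04:00? ✗; end Sun 06:00 >= Fri 10:00? ✓; end Sun 06:00 <= Wed 15:00? ✗ → no.
task82: start Wed 17:00 < Mon 04:00? ✗; end Thu 03:00 >= Fri 10:00? ✗; end Thu 03:00 <= Wed 15:00? ✗ → no.
Result: none.

none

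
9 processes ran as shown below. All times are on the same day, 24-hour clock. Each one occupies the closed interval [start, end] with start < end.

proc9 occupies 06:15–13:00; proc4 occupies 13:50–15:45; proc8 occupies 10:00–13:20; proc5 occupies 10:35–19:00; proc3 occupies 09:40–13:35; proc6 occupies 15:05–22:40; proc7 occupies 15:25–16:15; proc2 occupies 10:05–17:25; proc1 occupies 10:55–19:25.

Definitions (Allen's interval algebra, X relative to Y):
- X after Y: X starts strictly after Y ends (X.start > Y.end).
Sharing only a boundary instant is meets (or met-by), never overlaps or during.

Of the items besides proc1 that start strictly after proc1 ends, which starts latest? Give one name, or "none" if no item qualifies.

none

Target proc1 = [10:55, 19:25].
proc2 [10:05, 17:25] → overlaps → excluded.
proc3 [09:40, 13:35] → overlaps → excluded.
proc4 [13:50, 15:45] → during → excluded.
proc5 [10:35, 19:00] → overlaps → excluded.
proc6 [15:05, 22:40] → overlapped-by → excluded.
proc7 [15:25, 16:15] → during → excluded.
proc8 [10:00, 13:20] → overlaps → excluded.
proc9 [06:15, 13:00] → overlaps → excluded.
No candidates → none.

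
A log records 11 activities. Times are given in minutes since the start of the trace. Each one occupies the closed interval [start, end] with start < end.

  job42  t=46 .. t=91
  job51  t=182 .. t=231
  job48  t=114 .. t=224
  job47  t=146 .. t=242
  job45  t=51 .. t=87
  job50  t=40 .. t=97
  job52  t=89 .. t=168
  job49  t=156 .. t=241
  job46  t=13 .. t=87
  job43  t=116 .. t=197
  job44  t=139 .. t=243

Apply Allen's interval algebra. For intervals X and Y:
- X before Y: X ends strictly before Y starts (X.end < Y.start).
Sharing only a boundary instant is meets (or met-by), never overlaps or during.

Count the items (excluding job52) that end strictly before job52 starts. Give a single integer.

2

Target job52 = [t=89, t=168].
job42 [t=46, t=91] → overlaps → no.
job43 [t=116, t=197] → overlapped-by → no.
job44 [t=139, t=243] → overlapped-by → no.
job45 [t=51, t=87] → before → counts.
job46 [t=13, t=87] → before → counts.
job47 [t=146, t=242] → overlapped-by → no.
job48 [t=114, t=224] → overlapped-by → no.
job49 [t=156, t=241] → overlapped-by → no.
job50 [t=40, t=97] → overlaps → no.
job51 [t=182, t=231] → after → no.
Total: 2.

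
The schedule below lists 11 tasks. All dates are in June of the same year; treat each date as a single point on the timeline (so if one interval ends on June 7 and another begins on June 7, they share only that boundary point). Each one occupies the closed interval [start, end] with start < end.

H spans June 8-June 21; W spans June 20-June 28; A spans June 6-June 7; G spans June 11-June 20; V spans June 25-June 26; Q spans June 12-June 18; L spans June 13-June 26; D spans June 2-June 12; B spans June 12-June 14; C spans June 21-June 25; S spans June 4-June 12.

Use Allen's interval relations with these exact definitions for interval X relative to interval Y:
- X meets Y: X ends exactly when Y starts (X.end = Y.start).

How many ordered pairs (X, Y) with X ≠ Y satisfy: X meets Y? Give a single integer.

Checking all 110 ordered pairs for relation 'meets'; matching pairs in alphabetical order:
(C, V): C meets V ✓
(D, B): D meets B ✓
(D, Q): D meets Q ✓
(G, W): G meets W ✓
(H, C): H meets C ✓
(S, B): S meets B ✓
(S, Q): S meets Q ✓
Count: 7.

7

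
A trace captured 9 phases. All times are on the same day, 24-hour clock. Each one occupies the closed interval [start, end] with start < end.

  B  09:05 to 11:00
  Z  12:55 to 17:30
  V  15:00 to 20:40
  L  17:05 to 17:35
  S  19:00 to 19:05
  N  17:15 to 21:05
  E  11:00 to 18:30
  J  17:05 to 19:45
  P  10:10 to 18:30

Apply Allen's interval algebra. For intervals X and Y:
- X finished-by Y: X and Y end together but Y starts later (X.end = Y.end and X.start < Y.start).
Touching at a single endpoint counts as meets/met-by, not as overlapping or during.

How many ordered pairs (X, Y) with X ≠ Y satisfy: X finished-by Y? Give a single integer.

1

Checking all 72 ordered pairs for relation 'finished-by'; matching pairs in alphabetical order:
(P, E): P finished-by E ✓
Count: 1.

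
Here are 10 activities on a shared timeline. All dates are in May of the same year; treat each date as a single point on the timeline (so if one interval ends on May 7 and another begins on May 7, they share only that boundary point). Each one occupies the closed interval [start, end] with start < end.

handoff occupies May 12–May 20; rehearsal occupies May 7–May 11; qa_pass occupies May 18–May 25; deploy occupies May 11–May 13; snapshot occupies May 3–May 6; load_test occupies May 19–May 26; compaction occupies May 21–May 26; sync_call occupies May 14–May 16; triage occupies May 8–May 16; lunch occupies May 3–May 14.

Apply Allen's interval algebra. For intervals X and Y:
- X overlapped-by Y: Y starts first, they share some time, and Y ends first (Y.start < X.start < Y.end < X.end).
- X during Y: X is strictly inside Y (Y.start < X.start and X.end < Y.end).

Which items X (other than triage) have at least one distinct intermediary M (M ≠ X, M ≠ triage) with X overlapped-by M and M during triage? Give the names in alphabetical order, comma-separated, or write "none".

handoff

Target triage = [May 8, May 16].
Intermediaries M with M during triage: deploy.
Via deploy — items with X overlapped-by deploy: handoff.
Union: handoff.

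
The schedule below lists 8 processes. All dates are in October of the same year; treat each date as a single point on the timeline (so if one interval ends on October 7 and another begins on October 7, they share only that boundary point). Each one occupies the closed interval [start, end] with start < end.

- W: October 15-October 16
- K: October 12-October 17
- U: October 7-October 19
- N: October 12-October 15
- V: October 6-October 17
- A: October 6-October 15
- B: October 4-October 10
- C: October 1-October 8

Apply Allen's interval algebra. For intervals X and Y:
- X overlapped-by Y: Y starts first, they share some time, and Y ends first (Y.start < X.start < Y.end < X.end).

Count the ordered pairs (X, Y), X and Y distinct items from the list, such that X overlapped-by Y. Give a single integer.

Checking all 56 ordered pairs for relation 'overlapped-by'; matching pairs in alphabetical order:
(A, B): A overlapped-by B ✓
(A, C): A overlapped-by C ✓
(B, C): B overlapped-by C ✓
(K, A): K overlapped-by A ✓
(U, A): U overlapped-by A ✓
(U, B): U overlapped-by B ✓
(U, C): U overlapped-by C ✓
(U, V): U overlapped-by V ✓
(V, B): V overlapped-by B ✓
(V, C): V overlapped-by C ✓
Count: 10.

10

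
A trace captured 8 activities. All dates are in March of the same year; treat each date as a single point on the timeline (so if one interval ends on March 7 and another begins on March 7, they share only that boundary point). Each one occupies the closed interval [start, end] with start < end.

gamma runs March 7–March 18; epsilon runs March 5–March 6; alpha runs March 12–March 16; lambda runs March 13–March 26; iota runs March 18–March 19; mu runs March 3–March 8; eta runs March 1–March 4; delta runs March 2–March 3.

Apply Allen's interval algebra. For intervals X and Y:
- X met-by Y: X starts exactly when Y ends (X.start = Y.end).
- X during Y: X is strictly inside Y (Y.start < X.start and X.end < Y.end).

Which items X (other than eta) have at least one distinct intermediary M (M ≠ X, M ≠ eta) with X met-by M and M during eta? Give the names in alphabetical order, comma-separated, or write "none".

Target eta = [March 1, March 4].
Intermediaries M with M during eta: delta.
Via delta — items with X met-by delta: mu.
Union: mu.

mu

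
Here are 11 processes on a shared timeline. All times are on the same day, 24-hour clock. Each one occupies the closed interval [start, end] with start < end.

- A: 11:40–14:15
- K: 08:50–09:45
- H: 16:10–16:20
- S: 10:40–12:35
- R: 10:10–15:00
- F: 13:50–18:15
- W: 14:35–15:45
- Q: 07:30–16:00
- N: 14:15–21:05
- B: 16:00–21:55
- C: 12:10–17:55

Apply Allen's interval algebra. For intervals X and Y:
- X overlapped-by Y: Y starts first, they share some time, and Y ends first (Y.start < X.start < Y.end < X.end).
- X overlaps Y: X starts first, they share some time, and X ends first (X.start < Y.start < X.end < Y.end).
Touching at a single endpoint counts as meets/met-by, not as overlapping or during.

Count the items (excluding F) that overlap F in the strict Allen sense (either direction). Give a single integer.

Target F = [13:50, 18:15].
A [11:40, 14:15] → overlaps → counts.
B [16:00, 21:55] → overlapped-by → counts.
C [12:10, 17:55] → overlaps → counts.
H [16:10, 16:20] → during → no.
K [08:50, 09:45] → before → no.
N [14:15, 21:05] → overlapped-by → counts.
Q [07:30, 16:00] → overlaps → counts.
R [10:10, 15:00] → overlaps → counts.
S [10:40, 12:35] → before → no.
W [14:35, 15:45] → during → no.
Total: 6.

6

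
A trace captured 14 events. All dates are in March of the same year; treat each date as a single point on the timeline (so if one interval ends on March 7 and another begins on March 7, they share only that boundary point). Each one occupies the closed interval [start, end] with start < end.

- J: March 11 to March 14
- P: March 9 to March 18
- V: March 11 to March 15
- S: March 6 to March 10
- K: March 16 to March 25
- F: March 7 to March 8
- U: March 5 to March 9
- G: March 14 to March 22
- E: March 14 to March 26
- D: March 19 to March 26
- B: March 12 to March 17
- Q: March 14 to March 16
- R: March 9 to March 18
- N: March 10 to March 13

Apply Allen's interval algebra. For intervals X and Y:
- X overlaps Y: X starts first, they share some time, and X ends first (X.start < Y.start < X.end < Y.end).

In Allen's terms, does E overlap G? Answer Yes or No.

No

E = [March 14, March 26], G = [March 14, March 22].
Actual relation of E to G: started-by.
Asked whether 'overlaps' holds → No.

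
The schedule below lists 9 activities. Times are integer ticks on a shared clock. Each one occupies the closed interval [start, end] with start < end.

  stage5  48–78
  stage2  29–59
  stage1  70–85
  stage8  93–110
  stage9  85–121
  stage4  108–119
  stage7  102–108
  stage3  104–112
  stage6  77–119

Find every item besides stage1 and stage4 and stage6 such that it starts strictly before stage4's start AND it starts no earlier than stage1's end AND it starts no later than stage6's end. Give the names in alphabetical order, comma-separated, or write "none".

stage3, stage7, stage8, stage9

Conditions: its start is strictly before stage4's start (X.start < 108) AND its start is no earlier than stage1's end (X.start >= 85) AND its start is no later than stage6's end (X.start <= 119).
stage2: start 29 < 108? ✓; start 29 >= 85? ✗; start 29 <= 119? ✓ → no.
stage3: start 104 < 108? ✓; start 104 >= 85? ✓; start 104 <= 119? ✓ → yes.
stage5: start 48 < 108? ✓; start 48 >= 85? ✗; start 48 <= 119? ✓ → no.
stage7: start 102 < 108? ✓; start 102 >= 85? ✓; start 102 <= 119? ✓ → yes.
stage8: start 93 < 108? ✓; start 93 >= 85? ✓; start 93 <= 119? ✓ → yes.
stage9: start 85 < 108? ✓; start 85 >= 85? ✓; start 85 <= 119? ✓ → yes.
Result: stage3, stage7, stage8, stage9.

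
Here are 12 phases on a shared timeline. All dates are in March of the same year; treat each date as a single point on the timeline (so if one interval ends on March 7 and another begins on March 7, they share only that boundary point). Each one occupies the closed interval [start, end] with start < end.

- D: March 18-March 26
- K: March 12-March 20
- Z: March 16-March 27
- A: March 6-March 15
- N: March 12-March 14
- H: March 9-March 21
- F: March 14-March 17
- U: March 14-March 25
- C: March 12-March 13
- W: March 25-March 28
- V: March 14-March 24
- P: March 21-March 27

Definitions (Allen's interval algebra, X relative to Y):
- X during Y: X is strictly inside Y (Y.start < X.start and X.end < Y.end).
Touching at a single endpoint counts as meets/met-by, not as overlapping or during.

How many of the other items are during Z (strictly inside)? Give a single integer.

Target Z = [March 16, March 27].
A [March 6, March 15] → before → no.
C [March 12, March 13] → before → no.
D [March 18, March 26] → during → counts.
F [March 14, March 17] → overlaps → no.
H [March 9, March 21] → overlaps → no.
K [March 12, March 20] → overlaps → no.
N [March 12, March 14] → before → no.
P [March 21, March 27] → finishes → no.
U [March 14, March 25] → overlaps → no.
V [March 14, March 24] → overlaps → no.
W [March 25, March 28] → overlapped-by → no.
Total: 1.

1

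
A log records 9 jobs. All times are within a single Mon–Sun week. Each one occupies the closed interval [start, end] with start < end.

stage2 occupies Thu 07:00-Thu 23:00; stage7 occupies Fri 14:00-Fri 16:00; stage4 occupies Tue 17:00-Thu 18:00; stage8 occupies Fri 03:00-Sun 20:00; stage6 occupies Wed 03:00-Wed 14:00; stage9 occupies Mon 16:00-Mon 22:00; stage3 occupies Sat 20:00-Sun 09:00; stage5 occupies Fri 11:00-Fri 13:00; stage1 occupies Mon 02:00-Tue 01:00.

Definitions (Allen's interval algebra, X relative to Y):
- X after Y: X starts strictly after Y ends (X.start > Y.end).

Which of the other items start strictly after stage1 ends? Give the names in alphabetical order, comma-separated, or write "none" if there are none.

Target stage1 = [Mon 02:00, Tue 01:00].
stage2 [Thu 07:00, Thu 23:00] → after → yes.
stage3 [Sat 20:00, Sun 09:00] → after → yes.
stage4 [Tue 17:00, Thu 18:00] → after → yes.
stage5 [Fri 11:00, Fri 13:00] → after → yes.
stage6 [Wed 03:00, Wed 14:00] → after → yes.
stage7 [Fri 14:00, Fri 16:00] → after → yes.
stage8 [Fri 03:00, Sun 20:00] → after → yes.
stage9 [Mon 16:00, Mon 22:00] → during → no.
Result: stage2, stage3, stage4, stage5, stage6, stage7, stage8.

stage2, stage3, stage4, stage5, stage6, stage7, stage8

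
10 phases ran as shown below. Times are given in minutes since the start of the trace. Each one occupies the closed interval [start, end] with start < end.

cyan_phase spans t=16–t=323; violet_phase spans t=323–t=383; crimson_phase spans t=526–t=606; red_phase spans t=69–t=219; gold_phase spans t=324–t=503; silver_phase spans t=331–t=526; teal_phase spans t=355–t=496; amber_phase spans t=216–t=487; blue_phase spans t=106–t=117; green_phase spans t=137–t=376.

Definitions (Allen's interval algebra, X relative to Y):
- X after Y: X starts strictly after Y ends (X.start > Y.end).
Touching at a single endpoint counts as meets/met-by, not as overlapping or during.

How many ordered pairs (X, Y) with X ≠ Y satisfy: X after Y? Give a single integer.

Checking all 90 ordered pairs for relation 'after'; matching pairs in alphabetical order:
(amber_phase, blue_phase): amber_phase after blue_phase ✓
(crimson_phase, amber_phase): crimson_phase after amber_phase ✓
(crimson_phase, blue_phase): crimson_phase after blue_phase ✓
(crimson_phase, cyan_phase): crimson_phase after cyan_phase ✓
(crimson_phase, gold_phase): crimson_phase after gold_phase ✓
(crimson_phase, green_phase): crimson_phase after green_phase ✓
(crimson_phase, red_phase): crimson_phase after red_phase ✓
(crimson_phase, teal_phase): crimson_phase after teal_phase ✓
(crimson_phase, violet_phase): crimson_phase after violet_phase ✓
(gold_phase, blue_phase): gold_phase after blue_phase ✓
(gold_phase, cyan_phase): gold_phase after cyan_phase ✓
(gold_phase, red_phase): gold_phase after red_phase ✓
(green_phase, blue_phase): green_phase after blue_phase ✓
(silver_phase, blue_phase): silver_phase after blue_phase ✓
(silver_phase, cyan_phase): silver_phase after cyan_phase ✓
(silver_phase, red_phase): silver_phase after red_phase ✓
(teal_phase, blue_phase): teal_phase after blue_phase ✓
(teal_phase, cyan_phase): teal_phase after cyan_phase ✓
(teal_phase, red_phase): teal_phase after red_phase ✓
(violet_phase, blue_phase): violet_phase after blue_phase ✓
(violet_phase, red_phase): violet_phase after red_phase ✓
Count: 21.

21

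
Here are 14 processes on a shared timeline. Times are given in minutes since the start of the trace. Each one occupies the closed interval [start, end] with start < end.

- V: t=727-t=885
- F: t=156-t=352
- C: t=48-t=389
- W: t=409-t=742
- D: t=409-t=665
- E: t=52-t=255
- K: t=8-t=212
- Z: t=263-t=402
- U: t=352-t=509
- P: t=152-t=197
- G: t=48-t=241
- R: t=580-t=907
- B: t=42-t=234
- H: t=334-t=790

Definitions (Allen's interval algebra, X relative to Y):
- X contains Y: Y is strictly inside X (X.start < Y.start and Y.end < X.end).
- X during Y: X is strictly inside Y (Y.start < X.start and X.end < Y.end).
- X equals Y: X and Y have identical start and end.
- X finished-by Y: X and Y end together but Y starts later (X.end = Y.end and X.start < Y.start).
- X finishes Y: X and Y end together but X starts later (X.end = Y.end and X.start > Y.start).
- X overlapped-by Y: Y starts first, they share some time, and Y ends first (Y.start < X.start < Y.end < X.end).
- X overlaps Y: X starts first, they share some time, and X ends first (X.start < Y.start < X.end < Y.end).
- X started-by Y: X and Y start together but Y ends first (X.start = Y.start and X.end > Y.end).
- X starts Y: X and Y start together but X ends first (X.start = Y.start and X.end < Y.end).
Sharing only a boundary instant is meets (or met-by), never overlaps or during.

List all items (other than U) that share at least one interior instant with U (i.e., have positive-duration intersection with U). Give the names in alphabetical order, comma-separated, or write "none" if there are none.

Target U = [t=352, t=509].
B [t=42, t=234] → before → no.
C [t=48, t=389] → overlaps → yes.
D [t=409, t=665] → overlapped-by → yes.
E [t=52, t=255] → before → no.
F [t=156, t=352] → meets → no.
G [t=48, t=241] → before → no.
H [t=334, t=790] → contains → yes.
K [t=8, t=212] → before → no.
P [t=152, t=197] → before → no.
R [t=580, t=907] → after → no.
V [t=727, t=885] → after → no.
W [t=409, t=742] → overlapped-by → yes.
Z [t=263, t=402] → overlaps → yes.
Result: C, D, H, W, Z.

C, D, H, W, Z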